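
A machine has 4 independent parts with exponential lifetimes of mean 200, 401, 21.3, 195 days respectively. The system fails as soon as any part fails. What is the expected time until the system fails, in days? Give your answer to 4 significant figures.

The first failure time is exponential with rate Σλ_i = 1/200 + 1/401 + 1/21.3 + 1/195 = 0.0595703 per day.
E[min] = 1/Σλ = 1/0.0595703 = 16.7869 days.

16.79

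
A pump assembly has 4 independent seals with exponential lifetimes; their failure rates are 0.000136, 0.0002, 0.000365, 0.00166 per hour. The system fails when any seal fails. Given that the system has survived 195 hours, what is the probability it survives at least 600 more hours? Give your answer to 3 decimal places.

Time to first failure ~ Exp(Σλ) with Σλ = 0.002361.
By memorylessness, P(T > 195+600 | T > 195) = P(T > 600) = e^(−0.002361·600) ≈ 0.243.

0.243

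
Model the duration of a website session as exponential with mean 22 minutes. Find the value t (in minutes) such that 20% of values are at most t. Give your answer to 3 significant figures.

4.91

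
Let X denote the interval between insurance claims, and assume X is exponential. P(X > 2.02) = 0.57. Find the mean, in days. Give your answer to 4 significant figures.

3.594

e^(−λ·2.02) = 0.57 ⇒ λ = −ln(0.57)/2.02 = 0.278277.
Mean = 1/λ = 3.59355 days.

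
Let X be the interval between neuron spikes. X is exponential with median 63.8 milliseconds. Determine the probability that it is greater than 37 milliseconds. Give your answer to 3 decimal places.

0.669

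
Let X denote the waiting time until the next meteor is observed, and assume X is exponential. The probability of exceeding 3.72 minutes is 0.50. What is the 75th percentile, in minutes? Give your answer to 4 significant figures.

7.440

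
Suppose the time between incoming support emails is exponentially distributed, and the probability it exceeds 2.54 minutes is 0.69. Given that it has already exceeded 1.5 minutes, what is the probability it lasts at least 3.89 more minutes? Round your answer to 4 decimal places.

From e^(−λ·2.54) = 0.69, λ = −ln(0.69)/2.54 = 0.146088.
Memoryless: P(X > 1.5+3.89 | X > 1.5) = P(X > 3.89) = e^(−0.146088·3.89) ≈ 0.5665.

0.5665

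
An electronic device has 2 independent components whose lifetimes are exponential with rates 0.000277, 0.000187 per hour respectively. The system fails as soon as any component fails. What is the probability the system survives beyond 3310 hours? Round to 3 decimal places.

0.215

The time to first failure is exponential with rate Σλ = 0.000277 + 0.000187 = 0.000464.
P(min > 3310) = e^(−0.000464·3310) = e^(−1.5358) ≈ 0.215.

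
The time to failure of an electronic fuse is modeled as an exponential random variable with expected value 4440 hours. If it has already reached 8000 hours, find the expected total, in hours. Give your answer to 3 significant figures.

12400

The rate is λ = 1/4440 = 0.000225225 per hour.
By memorylessness, E[X | X > 8000] = 8000 + 1/λ = 8000 + 4440 = 12440 hours.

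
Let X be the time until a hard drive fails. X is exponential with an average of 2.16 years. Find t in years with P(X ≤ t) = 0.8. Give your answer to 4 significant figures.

3.476

The rate is λ = 1/2.16 = 0.462963 per year.
Set 1 − e^(−λt) = 0.8, so t = −ln(0.2)/λ = 1.6094/0.462963 ≈ 3.47639 years.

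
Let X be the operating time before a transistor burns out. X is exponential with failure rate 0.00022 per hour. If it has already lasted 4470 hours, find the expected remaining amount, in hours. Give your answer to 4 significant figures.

4545

By memorylessness, the remaining amount past any threshold is again Exp(λ) with mean 1/λ = 4545.45 hours.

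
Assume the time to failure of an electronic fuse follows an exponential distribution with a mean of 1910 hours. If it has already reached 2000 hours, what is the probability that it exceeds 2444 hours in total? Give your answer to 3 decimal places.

The rate is λ = 1/1910 = 0.00052356 per hour.
By the memoryless property, P(X > 2000+444 | X > 2000) = P(X > 444).
P(X > 444) = e^(−0.23246) ≈ 0.793.

0.793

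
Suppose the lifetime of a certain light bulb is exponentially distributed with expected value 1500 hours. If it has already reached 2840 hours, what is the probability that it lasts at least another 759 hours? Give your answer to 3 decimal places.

The rate is λ = 1/1500 = 0.000666667 per hour.
P(X > s+t | X > s) = e^(−λ(s+t))/e^(−λs) = e^(−λt), independent of s = 2840.
P(X > 759) = e^(−0.506) ≈ 0.603.

0.603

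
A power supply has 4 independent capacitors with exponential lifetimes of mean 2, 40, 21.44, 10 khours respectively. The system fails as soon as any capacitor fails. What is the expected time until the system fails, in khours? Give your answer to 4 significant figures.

The first failure time is exponential with rate Σλ_i = 1/2 + 1/40 + 1/21.44 + 1/10 = 0.671642 per khour.
E[min] = 1/Σλ = 1/0.671642 = 1.48889 khours.

1.489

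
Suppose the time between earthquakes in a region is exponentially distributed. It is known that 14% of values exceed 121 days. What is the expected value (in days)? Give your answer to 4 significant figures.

e^(−λ·121) = 0.14 ⇒ λ = −ln(0.14)/121 = 0.0162489.
Mean = 1/λ = 61.5428 days.

61.54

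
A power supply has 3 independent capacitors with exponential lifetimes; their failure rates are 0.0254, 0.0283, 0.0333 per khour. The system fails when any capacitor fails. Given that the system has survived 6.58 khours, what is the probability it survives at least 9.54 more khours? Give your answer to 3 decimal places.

Time to first failure ~ Exp(Σλ) with Σλ = 0.087.
By memorylessness, P(T > 6.58+9.54 | T > 6.58) = P(T > 9.54) = e^(−0.087·9.54) ≈ 0.436.

0.436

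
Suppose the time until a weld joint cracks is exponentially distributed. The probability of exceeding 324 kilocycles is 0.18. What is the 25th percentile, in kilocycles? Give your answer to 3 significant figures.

54.4

e^(−λ·324) = 0.18 ⇒ λ = −ln(0.18)/324 = 0.00529259.
25th percentile: 1 − e^(−λt) = 0.25, t = −ln(0.75)/λ = 54.3557 kilocycles.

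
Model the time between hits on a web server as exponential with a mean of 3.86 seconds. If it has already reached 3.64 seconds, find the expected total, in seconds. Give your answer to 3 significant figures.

The rate is λ = 1/3.86 = 0.259067 per second.
By memorylessness, E[X | X > 3.64] = 3.64 + 1/λ = 3.64 + 3.86 = 7.5 seconds.

7.50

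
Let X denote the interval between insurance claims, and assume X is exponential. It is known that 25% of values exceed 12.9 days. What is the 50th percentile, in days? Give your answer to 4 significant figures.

e^(−λ·12.9) = 0.25 ⇒ λ = −ln(0.25)/12.9 = 0.107465.
50th percentile: 1 − e^(−λt) = 0.5, t = −ln(0.5)/λ = 6.45 days.

6.450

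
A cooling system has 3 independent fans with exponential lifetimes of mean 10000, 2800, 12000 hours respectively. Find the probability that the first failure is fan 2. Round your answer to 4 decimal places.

0.6608

Rates: λ_i = 1/mean_i → 0.0001, 0.000357143, 0.0000833333; Σλ = 0.000540476.
P(fan 2 first) = λ_2/Σλ = 0.000357143/0.000540476 ≈ 0.6608.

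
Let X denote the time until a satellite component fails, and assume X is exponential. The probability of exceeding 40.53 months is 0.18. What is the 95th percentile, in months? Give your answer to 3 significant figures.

70.8

e^(−λ·40.53) = 0.18 ⇒ λ = −ln(0.18)/40.53 = 0.0423094.
95th percentile: 1 − e^(−λt) = 0.95, t = −ln(0.05)/λ = 70.8054 months.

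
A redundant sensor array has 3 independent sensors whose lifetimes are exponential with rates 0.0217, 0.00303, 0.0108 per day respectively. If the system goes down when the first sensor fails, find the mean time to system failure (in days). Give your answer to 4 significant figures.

The time to first failure is exponential with rate Σλ = 0.0217 + 0.00303 + 0.0108 = 0.03553.
E[min] = 1/Σλ = 1/0.03553 = 28.1452 days.

28.15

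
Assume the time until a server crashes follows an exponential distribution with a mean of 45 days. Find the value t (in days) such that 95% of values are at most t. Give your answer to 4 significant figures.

134.8

The rate is λ = 1/45 = 0.0222222 per day.
Set 1 − e^(−λt) = 0.95, so t = −ln(0.05)/λ = 2.9957/0.0222222 ≈ 134.808 days.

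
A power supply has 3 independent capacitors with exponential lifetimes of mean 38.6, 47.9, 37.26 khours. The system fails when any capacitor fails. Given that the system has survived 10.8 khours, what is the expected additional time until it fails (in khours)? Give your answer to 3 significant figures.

First-failure rate Σλ = 1/38.6 + 1/47.9 + 1/37.26 = 0.073622.
By memorylessness the expected residual is 1/Σλ = 13.5829 khours, regardless of the 10.8 already elapsed.

13.6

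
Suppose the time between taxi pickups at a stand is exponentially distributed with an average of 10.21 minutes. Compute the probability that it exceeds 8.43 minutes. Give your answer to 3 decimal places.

The rate is λ = 1/10.21 = 0.0979432 per minute.
P(X > 8.43) = e^(−λ·8.43) = e^(−0.82566) ≈ 0.438.

0.438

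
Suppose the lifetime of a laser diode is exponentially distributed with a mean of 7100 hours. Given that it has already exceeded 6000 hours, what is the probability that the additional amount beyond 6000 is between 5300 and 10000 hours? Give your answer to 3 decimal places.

0.230

The rate is λ = 1/7100 = 0.000140845 per hour.
Memoryless: the residual past 6000 is again Exp(λ).
P(5300 < residual < 10000) = e^(−λ·5300) − e^(−λ·10000) = 0.47403 − 0.24452 ≈ 0.230.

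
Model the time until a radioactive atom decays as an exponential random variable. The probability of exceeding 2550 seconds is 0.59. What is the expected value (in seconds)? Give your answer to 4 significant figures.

e^(−λ·2550) = 0.59 ⇒ λ = −ln(0.59)/2550 = 0.000206915.
Mean = 1/λ = 4832.91 seconds.

4833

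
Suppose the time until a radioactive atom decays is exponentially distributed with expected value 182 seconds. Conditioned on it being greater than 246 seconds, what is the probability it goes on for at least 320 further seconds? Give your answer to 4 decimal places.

0.1723

The rate is λ = 1/182 = 0.00549451 per second.
P(X > s+t | X > s) = e^(−λ(s+t))/e^(−λs) = e^(−λt), independent of s = 246.
P(X > 320) = e^(−1.7582) ≈ 0.1723.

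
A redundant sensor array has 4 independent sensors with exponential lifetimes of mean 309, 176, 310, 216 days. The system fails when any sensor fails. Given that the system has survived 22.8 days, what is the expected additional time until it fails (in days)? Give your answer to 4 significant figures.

59.62

First-failure rate Σλ = 1/309 + 1/176 + 1/310 + 1/216 = 0.0167735.
By memorylessness the expected residual is 1/Σλ = 59.6178 days, regardless of the 22.8 already elapsed.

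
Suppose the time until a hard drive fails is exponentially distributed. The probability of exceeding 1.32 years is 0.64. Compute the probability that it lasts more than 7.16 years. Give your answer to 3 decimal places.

0.089

e^(−λ·1.32) = 0.64 ⇒ λ = −ln(0.64)/1.32 = 0.338096.
P(X > 7.16) = e^(−0.338096·7.16) = e^(−2.4208) ≈ 0.089.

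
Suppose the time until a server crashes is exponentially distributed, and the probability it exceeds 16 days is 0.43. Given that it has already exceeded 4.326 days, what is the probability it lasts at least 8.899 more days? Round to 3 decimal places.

From e^(−λ·16) = 0.43, λ = −ln(0.43)/16 = 0.0527481.
Memoryless: P(X > 4.326+8.899 | X > 4.326) = P(X > 8.899) = e^(−0.0527481·8.899) ≈ 0.625.

0.625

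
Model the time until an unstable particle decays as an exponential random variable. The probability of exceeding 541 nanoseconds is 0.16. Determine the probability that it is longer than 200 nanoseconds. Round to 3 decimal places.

0.508

e^(−λ·541) = 0.16 ⇒ λ = −ln(0.16)/541 = 0.0033874.
P(X > 200) = e^(−0.0033874·200) = e^(−0.67748) ≈ 0.508.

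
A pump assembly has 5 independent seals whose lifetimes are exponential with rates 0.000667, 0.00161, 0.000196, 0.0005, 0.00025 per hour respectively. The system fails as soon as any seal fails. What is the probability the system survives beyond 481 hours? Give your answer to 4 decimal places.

The time to first failure is exponential with rate Σλ = 0.000667 + 0.00161 + 0.000196 + 0.0005 + 0.00025 = 0.003223.
P(min > 481) = e^(−0.003223·481) = e^(−1.5503) ≈ 0.2122.

0.2122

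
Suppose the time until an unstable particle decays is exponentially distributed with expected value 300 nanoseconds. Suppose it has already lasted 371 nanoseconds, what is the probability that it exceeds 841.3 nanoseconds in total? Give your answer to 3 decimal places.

0.209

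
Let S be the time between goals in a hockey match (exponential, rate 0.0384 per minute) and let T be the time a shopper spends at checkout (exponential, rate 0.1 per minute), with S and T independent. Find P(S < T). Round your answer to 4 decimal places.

λ_1 = 0.0384, λ_2 = 0.1.
For independent exponentials, P(S < T) = λ_1/(λ_1+λ_2) = 0.0384/0.1384 ≈ 0.2775.

0.2775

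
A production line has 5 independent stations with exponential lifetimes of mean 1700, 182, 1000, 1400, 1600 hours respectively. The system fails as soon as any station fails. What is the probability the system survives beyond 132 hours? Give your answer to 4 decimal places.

0.3290

The first failure time is exponential with rate Σλ_i = 1/1700 + 1/182 + 1/1000 + 1/1400 + 1/1600 = 0.00842203 per hour.
P(min > 132) = e^(−0.00842203·132) = e^(−1.1117) ≈ 0.3290.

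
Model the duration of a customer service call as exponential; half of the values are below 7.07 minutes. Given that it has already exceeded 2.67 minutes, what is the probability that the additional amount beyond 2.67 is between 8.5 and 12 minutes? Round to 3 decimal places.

For an exponential, median = ln(2)/λ, so λ = ln 2 / 7.07 = 0.0980406 per minute.
Memoryless: the residual past 2.67 is again Exp(λ).
P(8.5 < residual < 12) = e^(−λ·8.5) − e^(−λ·12) = 0.43459 − 0.30836 ≈ 0.126.

0.126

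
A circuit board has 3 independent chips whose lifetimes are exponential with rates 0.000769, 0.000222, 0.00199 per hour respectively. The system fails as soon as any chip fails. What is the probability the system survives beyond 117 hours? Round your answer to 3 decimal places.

The time to first failure is exponential with rate Σλ = 0.000769 + 0.000222 + 0.00199 = 0.002981.
P(min > 117) = e^(−0.002981·117) = e^(−0.34878) ≈ 0.706.

0.706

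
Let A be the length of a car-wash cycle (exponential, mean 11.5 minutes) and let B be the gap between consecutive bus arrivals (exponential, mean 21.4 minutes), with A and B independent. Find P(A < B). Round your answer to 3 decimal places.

0.650

λ_1 = 1/11.5 = 0.0869565, λ_2 = 1/21.4 = 0.046729.
For independent exponentials, P(A < B) = λ_1/(λ_1+λ_2) = 0.0869565/0.133685 ≈ 0.650.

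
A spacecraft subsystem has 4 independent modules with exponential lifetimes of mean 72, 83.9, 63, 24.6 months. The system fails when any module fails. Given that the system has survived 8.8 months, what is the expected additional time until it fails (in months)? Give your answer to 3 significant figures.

First-failure rate Σλ = 1/72 + 1/83.9 + 1/63 + 1/24.6 = 0.0823313.
By memorylessness the expected residual is 1/Σλ = 12.1461 months, regardless of the 8.8 already elapsed.

12.1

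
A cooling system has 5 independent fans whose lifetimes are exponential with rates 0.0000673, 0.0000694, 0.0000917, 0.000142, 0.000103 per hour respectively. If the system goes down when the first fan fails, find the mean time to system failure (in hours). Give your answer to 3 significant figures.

2110

The time to first failure is exponential with rate Σλ = 0.0000673 + 0.0000694 + 0.0000917 + 0.000142 + 0.000103 = 0.0004734.
E[min] = 1/Σλ = 1/0.0004734 = 2112.38 hours.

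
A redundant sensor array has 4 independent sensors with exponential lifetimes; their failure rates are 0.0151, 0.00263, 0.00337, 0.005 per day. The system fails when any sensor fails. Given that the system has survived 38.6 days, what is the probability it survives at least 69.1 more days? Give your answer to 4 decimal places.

Time to first failure ~ Exp(Σλ) with Σλ = 0.0261.
By memorylessness, P(T > 38.6+69.1 | T > 38.6) = P(T > 69.1) = e^(−0.0261·69.1) ≈ 0.1647.

0.1647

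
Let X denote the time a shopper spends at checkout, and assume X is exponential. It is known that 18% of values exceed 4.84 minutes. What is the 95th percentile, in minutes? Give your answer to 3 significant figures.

e^(−λ·4.84) = 0.18 ⇒ λ = −ln(0.18)/4.84 = 0.354297.
95th percentile: 1 − e^(−λt) = 0.95, t = −ln(0.05)/λ = 8.45542 minutes.

8.46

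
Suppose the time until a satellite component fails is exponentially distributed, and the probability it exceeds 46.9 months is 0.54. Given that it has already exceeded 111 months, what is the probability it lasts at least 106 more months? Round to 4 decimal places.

From e^(−λ·46.9) = 0.54, λ = −ln(0.54)/46.9 = 0.0131383.
Memoryless: P(X > 111+106 | X > 111) = P(X > 106) = e^(−0.0131383·106) ≈ 0.2484.

0.2484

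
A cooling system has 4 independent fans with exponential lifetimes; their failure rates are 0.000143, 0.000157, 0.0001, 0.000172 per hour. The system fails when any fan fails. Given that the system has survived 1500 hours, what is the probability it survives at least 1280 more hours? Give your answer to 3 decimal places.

0.481

Time to first failure ~ Exp(Σλ) with Σλ = 0.000572.
By memorylessness, P(T > 1500+1280 | T > 1500) = P(T > 1280) = e^(−0.000572·1280) ≈ 0.481.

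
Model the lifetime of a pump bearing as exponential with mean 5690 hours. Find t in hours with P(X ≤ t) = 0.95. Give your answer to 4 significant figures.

17050

The rate is λ = 1/5690 = 0.000175747 per hour.
Set 1 − e^(−λt) = 0.95, so t = −ln(0.05)/λ = 2.9957/0.000175747 ≈ 17045.7 hours.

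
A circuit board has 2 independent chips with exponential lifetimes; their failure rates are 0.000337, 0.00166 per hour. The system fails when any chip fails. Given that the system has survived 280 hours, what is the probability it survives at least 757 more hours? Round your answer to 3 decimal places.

Time to first failure ~ Exp(Σλ) with Σλ = 0.001997.
By memorylessness, P(T > 280+757 | T > 280) = P(T > 757) = e^(−0.001997·757) ≈ 0.221.

0.221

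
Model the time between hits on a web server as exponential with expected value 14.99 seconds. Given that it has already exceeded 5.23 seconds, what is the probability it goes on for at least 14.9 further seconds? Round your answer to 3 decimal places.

The rate is λ = 1/14.99 = 0.0667111 per second.
The exponential is memoryless, so the remaining time is again Exp(λ): the condition X > 5.23 is irrelevant.
P(X > 14.9) = e^(−0.994) ≈ 0.370.

0.370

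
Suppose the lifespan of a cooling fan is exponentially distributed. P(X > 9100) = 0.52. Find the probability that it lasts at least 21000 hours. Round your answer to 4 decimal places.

e^(−λ·9100) = 0.52 ⇒ λ = −ln(0.52)/9100 = 0.0000718601.
P(X > 21000) = e^(−0.0000718601·21000) = e^(−1.5091) ≈ 0.2211.

0.2211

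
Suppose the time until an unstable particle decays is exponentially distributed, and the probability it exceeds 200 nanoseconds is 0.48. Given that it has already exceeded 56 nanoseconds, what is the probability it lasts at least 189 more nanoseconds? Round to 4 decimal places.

0.4998

From e^(−λ·200) = 0.48, λ = −ln(0.48)/200 = 0.00366985.
Memoryless: P(X > 56+189 | X > 56) = P(X > 189) = e^(−0.00366985·189) ≈ 0.4998.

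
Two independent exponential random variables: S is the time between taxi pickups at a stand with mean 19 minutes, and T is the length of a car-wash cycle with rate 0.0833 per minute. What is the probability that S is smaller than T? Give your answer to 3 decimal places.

λ_1 = 1/19 = 0.0526316, λ_2 = 0.0833.
For independent exponentials, P(S < T) = λ_1/(λ_1+λ_2) = 0.0526316/0.135932 ≈ 0.387.

0.387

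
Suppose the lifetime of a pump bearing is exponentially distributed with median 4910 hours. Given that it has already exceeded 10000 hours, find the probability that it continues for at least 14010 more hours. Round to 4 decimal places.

For an exponential, median = ln(2)/λ, so λ = ln 2 / 4910 = 0.000141171 per hour.
By the memoryless property, P(X > 10000+14010 | X > 10000) = P(X > 14010).
P(X > 14010) = e^(−1.9778) ≈ 0.1384.

0.1384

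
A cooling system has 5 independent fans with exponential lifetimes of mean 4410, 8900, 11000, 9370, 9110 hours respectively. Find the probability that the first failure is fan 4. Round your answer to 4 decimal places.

0.1651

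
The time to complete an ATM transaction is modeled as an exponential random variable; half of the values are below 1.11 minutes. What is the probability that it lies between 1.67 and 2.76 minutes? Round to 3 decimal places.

0.174

For an exponential, median = ln(2)/λ, so λ = ln 2 / 1.11 = 0.624457 per minute.
P(1.67 < X < 2.76) = e^(−λ·1.67) − e^(−λ·2.76) = 0.35245 − 0.17844 ≈ 0.174.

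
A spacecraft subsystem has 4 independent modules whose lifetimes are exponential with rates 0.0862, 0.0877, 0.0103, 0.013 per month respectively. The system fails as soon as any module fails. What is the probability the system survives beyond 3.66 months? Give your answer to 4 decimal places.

0.4859

The time to first failure is exponential with rate Σλ = 0.0862 + 0.0877 + 0.0103 + 0.013 = 0.1972.
P(min > 3.66) = e^(−0.1972·3.66) = e^(−0.72175) ≈ 0.4859.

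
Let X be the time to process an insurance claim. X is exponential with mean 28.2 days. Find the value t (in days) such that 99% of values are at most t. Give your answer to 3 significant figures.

The rate is λ = 1/28.2 = 0.035461 per day.
Set 1 − e^(−λt) = 0.99, so t = −ln(0.01)/λ = 4.6052/0.035461 ≈ 129.866 days.

130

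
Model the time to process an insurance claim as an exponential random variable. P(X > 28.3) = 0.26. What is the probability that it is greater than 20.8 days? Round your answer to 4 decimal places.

e^(−λ·28.3) = 0.26 ⇒ λ = −ln(0.26)/28.3 = 0.0475998.
P(X > 20.8) = e^(−0.0475998·20.8) = e^(−0.99008) ≈ 0.3715.

0.3715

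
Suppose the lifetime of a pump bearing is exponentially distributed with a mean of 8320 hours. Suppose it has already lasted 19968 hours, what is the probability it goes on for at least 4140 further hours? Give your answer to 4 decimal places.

The rate is λ = 1/8320 = 0.000120192 per hour.
P(X > s+t | X > s) = e^(−λ(s+t))/e^(−λs) = e^(−λt), independent of s = 19968.
P(X > 4140) = e^(−0.4976) ≈ 0.6080.

0.6080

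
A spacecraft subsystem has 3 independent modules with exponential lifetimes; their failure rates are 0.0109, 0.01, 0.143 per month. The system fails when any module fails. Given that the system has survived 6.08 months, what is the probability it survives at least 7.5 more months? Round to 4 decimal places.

Time to first failure ~ Exp(Σλ) with Σλ = 0.1639.
By memorylessness, P(T > 6.08+7.5 | T > 6.08) = P(T > 7.5) = e^(−0.1639·7.5) ≈ 0.2925.

0.2925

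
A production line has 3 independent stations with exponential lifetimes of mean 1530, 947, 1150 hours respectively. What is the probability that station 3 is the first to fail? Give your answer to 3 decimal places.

0.337

Rates: λ_i = 1/mean_i → 0.000653595, 0.00105597, 0.000869565; Σλ = 0.00257913.
P(station 3 first) = λ_3/Σλ = 0.000869565/0.00257913 ≈ 0.337.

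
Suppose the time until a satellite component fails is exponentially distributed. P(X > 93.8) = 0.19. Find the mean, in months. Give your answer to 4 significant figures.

e^(−λ·93.8) = 0.19 ⇒ λ = −ln(0.19)/93.8 = 0.017705.
Mean = 1/λ = 56.4811 months.

56.48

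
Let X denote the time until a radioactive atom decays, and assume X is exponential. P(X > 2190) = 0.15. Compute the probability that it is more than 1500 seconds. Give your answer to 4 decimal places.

e^(−λ·2190) = 0.15 ⇒ λ = −ln(0.15)/2190 = 0.000866265.
P(X > 1500) = e^(−0.000866265·1500) = e^(−1.2994) ≈ 0.2727.

0.2727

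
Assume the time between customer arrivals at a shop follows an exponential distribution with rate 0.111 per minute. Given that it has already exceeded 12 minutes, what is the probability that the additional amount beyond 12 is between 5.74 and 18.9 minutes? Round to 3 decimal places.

0.406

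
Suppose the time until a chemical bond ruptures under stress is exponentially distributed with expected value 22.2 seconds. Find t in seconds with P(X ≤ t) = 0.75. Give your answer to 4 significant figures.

30.78

The rate is λ = 1/22.2 = 0.045045 per second.
Set 1 − e^(−λt) = 0.75, so t = −ln(0.25)/λ = 1.3863/0.045045 ≈ 30.7757 seconds.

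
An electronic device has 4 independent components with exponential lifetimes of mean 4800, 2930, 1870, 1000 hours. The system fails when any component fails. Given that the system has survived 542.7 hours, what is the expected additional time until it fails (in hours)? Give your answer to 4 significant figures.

479.8

First-failure rate Σλ = 1/4800 + 1/2930 + 1/1870 + 1/1000 = 0.00208439.
By memorylessness the expected residual is 1/Σλ = 479.757 hours, regardless of the 542.7 already elapsed.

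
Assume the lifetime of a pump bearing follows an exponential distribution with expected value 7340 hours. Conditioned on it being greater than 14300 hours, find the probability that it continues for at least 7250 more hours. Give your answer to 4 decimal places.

0.3724

The rate is λ = 1/7340 = 0.00013624 per hour.
P(X > s+t | X > s) = e^(−λ(s+t))/e^(−λs) = e^(−λt), independent of s = 14300.
P(X > 7250) = e^(−0.98774) ≈ 0.3724.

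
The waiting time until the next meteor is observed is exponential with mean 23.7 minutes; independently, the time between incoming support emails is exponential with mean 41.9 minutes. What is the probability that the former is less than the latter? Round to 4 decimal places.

0.6387

λ_1 = 1/23.7 = 0.0421941, λ_2 = 1/41.9 = 0.0238663.
For independent exponentials, P(the former < the latter) = λ_1/(λ_1+λ_2) = 0.0421941/0.0660604 ≈ 0.6387.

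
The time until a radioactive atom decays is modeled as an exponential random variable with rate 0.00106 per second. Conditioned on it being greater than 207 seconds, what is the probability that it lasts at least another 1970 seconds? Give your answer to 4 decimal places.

0.1239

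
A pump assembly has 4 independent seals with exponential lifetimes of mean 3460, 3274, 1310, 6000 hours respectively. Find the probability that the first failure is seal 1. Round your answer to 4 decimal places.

Rates: λ_i = 1/mean_i → 0.000289017, 0.000305437, 0.000763359, 0.000166667; Σλ = 0.00152448.
P(seal 1 first) = λ_1/Σλ = 0.000289017/0.00152448 ≈ 0.1896.

0.1896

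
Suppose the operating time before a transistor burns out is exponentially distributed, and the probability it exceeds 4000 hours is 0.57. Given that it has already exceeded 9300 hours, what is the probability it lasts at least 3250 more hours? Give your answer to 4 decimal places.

From e^(−λ·4000) = 0.57, λ = −ln(0.57)/4000 = 0.00014053.
Memoryless: P(X > 9300+3250 | X > 9300) = P(X > 3250) = e^(−0.00014053·3250) ≈ 0.6334.

0.6334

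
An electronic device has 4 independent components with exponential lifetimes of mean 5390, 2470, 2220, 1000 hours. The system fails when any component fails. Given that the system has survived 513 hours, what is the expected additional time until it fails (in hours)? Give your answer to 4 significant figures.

490.0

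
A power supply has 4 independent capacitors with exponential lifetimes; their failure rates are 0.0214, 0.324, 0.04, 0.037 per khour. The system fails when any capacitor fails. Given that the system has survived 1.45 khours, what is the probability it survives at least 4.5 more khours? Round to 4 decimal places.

0.1494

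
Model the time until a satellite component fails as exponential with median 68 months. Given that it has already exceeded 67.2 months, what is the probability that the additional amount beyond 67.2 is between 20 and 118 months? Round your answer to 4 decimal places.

0.5152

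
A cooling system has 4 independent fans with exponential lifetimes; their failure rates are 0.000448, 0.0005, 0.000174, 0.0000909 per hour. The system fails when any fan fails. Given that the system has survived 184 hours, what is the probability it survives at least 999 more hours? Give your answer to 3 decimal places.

0.298

Time to first failure ~ Exp(Σλ) with Σλ = 0.0012129.
By memorylessness, P(T > 184+999 | T > 184) = P(T > 999) = e^(−0.0012129·999) ≈ 0.298.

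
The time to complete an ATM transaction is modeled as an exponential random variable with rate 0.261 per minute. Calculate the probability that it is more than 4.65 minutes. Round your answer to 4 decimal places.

P(X > 4.65) = e^(−λ·4.65) = e^(−1.2137) ≈ 0.2971.

0.2971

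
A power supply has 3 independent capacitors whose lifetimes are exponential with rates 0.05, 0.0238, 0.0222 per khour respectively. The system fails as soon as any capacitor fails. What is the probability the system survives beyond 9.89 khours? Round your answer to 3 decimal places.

The time to first failure is exponential with rate Σλ = 0.05 + 0.0238 + 0.0222 = 0.096.
P(min > 9.89) = e^(−0.096·9.89) = e^(−0.94944) ≈ 0.387.

0.387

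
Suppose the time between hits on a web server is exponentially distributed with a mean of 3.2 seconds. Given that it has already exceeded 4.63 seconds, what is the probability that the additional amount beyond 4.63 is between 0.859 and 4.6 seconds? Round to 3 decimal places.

0.527

The rate is λ = 1/3.2 = 0.3125 per second.
Memoryless: the residual past 4.63 is again Exp(λ).
P(0.859 < residual < 4.6) = e^(−λ·0.859) − e^(−λ·4.6) = 0.76457 − 0.23752 ≈ 0.527.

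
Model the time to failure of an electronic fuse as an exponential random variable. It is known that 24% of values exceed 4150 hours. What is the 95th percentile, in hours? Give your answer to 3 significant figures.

e^(−λ·4150) = 0.24 ⇒ λ = −ln(0.24)/4150 = 0.000343883.
95th percentile: 1 − e^(−λt) = 0.95, t = −ln(0.05)/λ = 8711.48 hours.

8710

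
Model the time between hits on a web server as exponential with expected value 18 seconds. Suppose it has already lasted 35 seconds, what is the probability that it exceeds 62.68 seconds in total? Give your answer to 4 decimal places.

The rate is λ = 1/18 = 0.0555556 per second.
P(X > s+t | X > s) = e^(−λ(s+t))/e^(−λs) = e^(−λt), independent of s = 35.
P(X > 27.68) = e^(−1.5378) ≈ 0.2149.

0.2149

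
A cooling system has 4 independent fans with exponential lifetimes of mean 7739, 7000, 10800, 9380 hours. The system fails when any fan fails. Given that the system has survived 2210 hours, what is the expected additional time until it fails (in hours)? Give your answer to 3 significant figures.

2120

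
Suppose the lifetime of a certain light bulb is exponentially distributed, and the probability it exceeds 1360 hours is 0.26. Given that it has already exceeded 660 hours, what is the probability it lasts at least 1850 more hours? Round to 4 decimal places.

0.1600

From e^(−λ·1360) = 0.26, λ = −ln(0.26)/1360 = 0.000990495.
Memoryless: P(X > 660+1850 | X > 660) = P(X > 1850) = e^(−0.000990495·1850) ≈ 0.1600.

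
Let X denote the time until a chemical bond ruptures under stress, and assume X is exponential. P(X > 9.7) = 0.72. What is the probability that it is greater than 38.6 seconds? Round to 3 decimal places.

0.271

e^(−λ·9.7) = 0.72 ⇒ λ = −ln(0.72)/9.7 = 0.0338664.
P(X > 38.6) = e^(−0.0338664·38.6) = e^(−1.3072) ≈ 0.271.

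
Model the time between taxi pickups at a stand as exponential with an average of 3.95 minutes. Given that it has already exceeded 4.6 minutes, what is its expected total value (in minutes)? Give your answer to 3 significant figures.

8.55

The rate is λ = 1/3.95 = 0.253165 per minute.
By memorylessness, E[X | X > 4.6] = 4.6 + 1/λ = 4.6 + 3.95 = 8.55 minutes.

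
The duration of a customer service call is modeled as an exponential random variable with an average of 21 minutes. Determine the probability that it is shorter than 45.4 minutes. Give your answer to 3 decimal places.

0.885

The rate is λ = 1/21 = 0.047619 per minute.
P(X ≤ 45.4) = 1 − e^(−λ·45.4) = 1 − e^(−2.1619) ≈ 0.885.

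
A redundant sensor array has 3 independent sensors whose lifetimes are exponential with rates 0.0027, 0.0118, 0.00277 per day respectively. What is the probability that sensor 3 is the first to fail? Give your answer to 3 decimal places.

The time to first failure is exponential with rate Σλ = 0.0027 + 0.0118 + 0.00277 = 0.01727.
P(sensor 3 first) = λ_3/Σλ = 0.00277/0.01727 ≈ 0.160.

0.160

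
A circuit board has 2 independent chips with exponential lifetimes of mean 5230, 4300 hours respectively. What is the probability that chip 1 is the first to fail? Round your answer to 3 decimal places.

0.451

Rates: λ_i = 1/mean_i → 0.000191205, 0.000232558; Σλ = 0.000423763.
P(chip 1 first) = λ_1/Σλ = 0.000191205/0.000423763 ≈ 0.451.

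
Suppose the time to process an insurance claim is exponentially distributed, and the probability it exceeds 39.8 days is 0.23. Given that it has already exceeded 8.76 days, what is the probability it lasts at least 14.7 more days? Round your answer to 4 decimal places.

0.5811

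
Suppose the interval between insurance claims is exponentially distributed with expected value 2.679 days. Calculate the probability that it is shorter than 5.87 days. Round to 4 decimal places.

The rate is λ = 1/2.679 = 0.373274 per day.
P(X ≤ 5.87) = 1 − e^(−λ·5.87) = 1 − e^(−2.1911) ≈ 0.8882.

0.8882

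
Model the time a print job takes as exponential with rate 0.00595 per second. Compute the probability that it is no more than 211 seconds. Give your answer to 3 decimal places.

0.715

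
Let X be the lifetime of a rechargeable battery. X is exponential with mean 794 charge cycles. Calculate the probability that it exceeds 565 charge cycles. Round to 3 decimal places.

0.491

The rate is λ = 1/794 = 0.00125945 per charge cycle.
P(X > 565) = e^(−λ·565) = e^(−0.71159) ≈ 0.491.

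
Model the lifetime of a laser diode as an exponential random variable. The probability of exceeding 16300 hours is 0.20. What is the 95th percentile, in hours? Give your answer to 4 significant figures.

e^(−λ·16300) = 0.20 ⇒ λ = −ln(0.20)/16300 = 0.0000987385.
95th percentile: 1 − e^(−λt) = 0.95, t = −ln(0.05)/λ = 30340.1 hours.

30340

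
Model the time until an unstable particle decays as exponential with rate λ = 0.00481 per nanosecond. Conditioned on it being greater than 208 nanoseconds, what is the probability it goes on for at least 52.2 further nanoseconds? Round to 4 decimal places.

P(X > s+t | X > s) = e^(−λ(s+t))/e^(−λs) = e^(−λt), independent of s = 208.
P(X > 52.2) = e^(−0.25108) ≈ 0.7780.

0.7780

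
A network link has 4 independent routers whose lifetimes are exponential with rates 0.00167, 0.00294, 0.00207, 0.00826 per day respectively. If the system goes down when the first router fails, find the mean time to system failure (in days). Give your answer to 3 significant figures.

66.9

The time to first failure is exponential with rate Σλ = 0.00167 + 0.00294 + 0.00207 + 0.00826 = 0.01494.
E[min] = 1/Σλ = 1/0.01494 = 66.9344 days.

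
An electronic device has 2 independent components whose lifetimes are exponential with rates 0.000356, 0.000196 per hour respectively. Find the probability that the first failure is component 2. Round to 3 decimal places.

0.355

The time to first failure is exponential with rate Σλ = 0.000356 + 0.000196 = 0.000552.
P(component 2 first) = λ_2/Σλ = 0.000196/0.000552 ≈ 0.355.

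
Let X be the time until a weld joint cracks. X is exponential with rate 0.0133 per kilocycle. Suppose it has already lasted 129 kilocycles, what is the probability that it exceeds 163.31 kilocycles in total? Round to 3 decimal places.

The exponential is memoryless, so the remaining time is again Exp(λ): the condition X > 129 is irrelevant.
P(X > 34.31) = e^(−0.45632) ≈ 0.634.

0.634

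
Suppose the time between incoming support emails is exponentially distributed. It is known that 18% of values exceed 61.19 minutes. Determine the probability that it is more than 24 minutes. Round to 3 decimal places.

e^(−λ·61.19) = 0.18 ⇒ λ = −ln(0.18)/61.19 = 0.0280242.
P(X > 24) = e^(−0.0280242·24) = e^(−0.67258) ≈ 0.510.

0.510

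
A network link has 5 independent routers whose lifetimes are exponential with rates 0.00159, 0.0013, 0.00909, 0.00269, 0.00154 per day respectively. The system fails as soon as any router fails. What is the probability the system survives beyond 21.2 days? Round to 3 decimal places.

The time to first failure is exponential with rate Σλ = 0.00159 + 0.0013 + 0.00909 + 0.00269 + 0.00154 = 0.01621.
P(min > 21.2) = e^(−0.01621·21.2) = e^(−0.34365) ≈ 0.709.

0.709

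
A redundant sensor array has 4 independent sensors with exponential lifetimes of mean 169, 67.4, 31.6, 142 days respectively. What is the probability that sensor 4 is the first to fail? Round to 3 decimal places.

0.118

Rates: λ_i = 1/mean_i → 0.00591716, 0.0148368, 0.0316456, 0.00704225; Σλ = 0.0594418.
P(sensor 4 first) = λ_4/Σλ = 0.00704225/0.0594418 ≈ 0.118.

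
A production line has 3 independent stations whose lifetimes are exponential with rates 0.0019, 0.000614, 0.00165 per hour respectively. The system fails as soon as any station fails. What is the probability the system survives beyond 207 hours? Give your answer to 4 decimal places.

0.4223

The time to first failure is exponential with rate Σλ = 0.0019 + 0.000614 + 0.00165 = 0.004164.
P(min > 207) = e^(−0.004164·207) = e^(−0.86195) ≈ 0.4223.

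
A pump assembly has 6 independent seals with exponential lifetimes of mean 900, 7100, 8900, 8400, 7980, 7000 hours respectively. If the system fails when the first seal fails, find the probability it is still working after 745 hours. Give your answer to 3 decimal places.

The first failure time is exponential with rate Σλ_i = 1/900 + 1/7100 + 1/8900 + 1/8400 + 1/7980 + 1/7000 = 0.00175153 per hour.
P(min > 745) = e^(−0.00175153·745) = e^(−1.3049) ≈ 0.271.

0.271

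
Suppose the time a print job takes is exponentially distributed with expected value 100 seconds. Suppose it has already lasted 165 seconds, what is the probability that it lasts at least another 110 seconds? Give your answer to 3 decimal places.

The rate is λ = 1/100 = 0.01 per second.
The exponential is memoryless, so the remaining time is again Exp(λ): the condition X > 165 is irrelevant.
P(X > 110) = e^(−1.1) ≈ 0.333.

0.333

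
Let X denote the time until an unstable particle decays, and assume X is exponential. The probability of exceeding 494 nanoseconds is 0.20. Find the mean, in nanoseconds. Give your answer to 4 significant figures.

e^(−λ·494) = 0.20 ⇒ λ = −ln(0.20)/494 = 0.00325797.
Mean = 1/λ = 306.939 nanoseconds.

306.9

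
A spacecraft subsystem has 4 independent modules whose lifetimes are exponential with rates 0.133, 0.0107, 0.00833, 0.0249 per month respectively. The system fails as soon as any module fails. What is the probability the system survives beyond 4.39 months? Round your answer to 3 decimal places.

0.460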